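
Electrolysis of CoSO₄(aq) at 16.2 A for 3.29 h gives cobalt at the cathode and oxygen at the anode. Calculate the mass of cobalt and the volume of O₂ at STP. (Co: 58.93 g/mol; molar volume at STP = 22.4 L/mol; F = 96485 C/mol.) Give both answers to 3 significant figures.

58.6 g Co; 11.1 L O₂

Q = 16.2 × 11844 = 1.919×10^5 C; n(e⁻) = 1.919×10^5 / 96485 = 1.989 mol
Cathode: Co²⁺ + 2e⁻ → Co → n(Co) = 1.989/2 = 0.9945 mol → 58.6 g
Anode: 2H₂O → O₂ + 4H⁺ + 4e⁻ → n(O₂) = 1.989/4 = 0.4973 mol → 11.1 L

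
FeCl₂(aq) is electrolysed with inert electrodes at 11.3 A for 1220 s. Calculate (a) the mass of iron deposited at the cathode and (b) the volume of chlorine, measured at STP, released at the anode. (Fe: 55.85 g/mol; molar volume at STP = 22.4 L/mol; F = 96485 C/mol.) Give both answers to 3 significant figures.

3.99 g Fe; 1.60 L Cl₂

Q = 11.3 × 1220 = 13790 C; n(e⁻) = 13790 / 96485 = 0.1429 mol
Cathode: Fe²⁺ + 2e⁻ → Fe → n(Fe) = 0.1429/2 = 0.07145 mol → 3.99 g
Anode: 2Cl⁻ → Cl₂ + 2e⁻ → n(Cl₂) = 0.1429/2 = 0.07145 mol → 1.60 L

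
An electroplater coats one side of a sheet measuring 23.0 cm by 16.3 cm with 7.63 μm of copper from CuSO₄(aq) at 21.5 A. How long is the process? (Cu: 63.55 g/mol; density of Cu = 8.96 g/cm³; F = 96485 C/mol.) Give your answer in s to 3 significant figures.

Plated area = 23.0 × 16.3 = 374.9 cm²
Volume = 374.9 × 7.63×10⁻⁴ cm = 0.2860 cm³
m(Cu) = 0.2860 × 8.96 = 2.563 g
n(Cu) = 2.563 / 63.55 = 0.04033 mol; n(e⁻) = 2 × 0.04033 = 0.08066 mol
Q = 0.08066 × 96485 = 7782 C
t = 7782 / 21.5 = 362.0 s

362 s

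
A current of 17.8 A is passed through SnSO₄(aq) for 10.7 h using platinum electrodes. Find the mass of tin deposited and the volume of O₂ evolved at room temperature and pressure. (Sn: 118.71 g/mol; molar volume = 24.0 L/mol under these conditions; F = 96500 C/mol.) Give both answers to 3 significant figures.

422 g Sn; 42.6 L O₂

Q = 17.8 × 38520 = 6.857×10^5 C; n(e⁻) = 6.857×10^5 / 96500 = 7.106 mol
Cathode: Sn²⁺ + 2e⁻ → Sn → n(Sn) = 7.106/2 = 3.553 mol → 422 g
Anode: 2H₂O → O₂ + 4H⁺ + 4e⁻ → n(O₂) = 7.106/4 = 1.777 mol → 42.6 L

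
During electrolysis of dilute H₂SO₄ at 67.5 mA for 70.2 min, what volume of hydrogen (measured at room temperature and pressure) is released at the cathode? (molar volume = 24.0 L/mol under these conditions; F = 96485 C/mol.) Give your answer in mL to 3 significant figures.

Q = It = 0.0675 × 4212 = 284.3 C
n(e⁻) = 284.3 / 96485 = 0.002947 mol
2H⁺ + 2e⁻ → H₂, so n(H₂) = 0.002947 / 2 = 0.001474 mol
V = 0.001474 × 24.0 = 0.03538 L
= 35.4 mL

35.4 mL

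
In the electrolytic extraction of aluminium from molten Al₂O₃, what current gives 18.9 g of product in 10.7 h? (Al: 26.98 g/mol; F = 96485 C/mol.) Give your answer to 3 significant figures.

5.26 A

n(Al) = 18.9 / 26.98 = 0.7005 mol
Al³⁺ + 3e⁻ → Al, so n(e⁻) = 3 × 0.7005 = 2.102 mol
Q = 2.102 × 96485 = 2.028×10^5 C
I = Q / t = 2.028×10^5 / 38520 s = 5.26 A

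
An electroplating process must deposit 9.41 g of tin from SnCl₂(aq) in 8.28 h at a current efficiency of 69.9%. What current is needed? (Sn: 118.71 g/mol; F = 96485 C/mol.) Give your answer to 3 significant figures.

n(Sn) = 9.41 / 118.71 = 0.07927 mol
Sn²⁺ + 2e⁻ → Sn, so n(e⁻) = 2 × 0.07927 = 0.1585 mol
Q = 0.1585 × 96485 / 0.699 = 21880 C
I = Q / t = 21880 / 29808 s = 0.734 A

0.734 A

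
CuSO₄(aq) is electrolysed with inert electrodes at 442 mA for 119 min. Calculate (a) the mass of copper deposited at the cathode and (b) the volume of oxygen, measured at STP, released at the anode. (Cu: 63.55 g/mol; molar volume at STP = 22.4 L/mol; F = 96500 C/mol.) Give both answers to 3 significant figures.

Q = 0.442 × 7140 = 3156 C; n(e⁻) = 3156 / 96500 = 0.03270 mol
Cathode: Cu²⁺ + 2e⁻ → Cu → n(Cu) = 0.03270/2 = 0.01635 mol → 1.04 g
Anode: 2H₂O → O₂ + 4H⁺ + 4e⁻ → n(O₂) = 0.03270/4 = 0.008175 mol → 0.183 L

1.04 g Cu; 0.183 L O₂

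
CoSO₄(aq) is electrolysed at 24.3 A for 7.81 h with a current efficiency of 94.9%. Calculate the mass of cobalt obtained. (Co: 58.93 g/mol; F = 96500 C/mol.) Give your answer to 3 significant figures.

198 g

Q = 24.3 × 28116 = 6.832×10^5 C
n(e⁻) = 6.832×10^5 / 96500 = 7.080 mol
Co²⁺ + 2e⁻ → Co, so theoretical m(Co) = 3.540 × 58.93 = 208.6 g
Actual mass = 94.9% × 208.6 = 198 g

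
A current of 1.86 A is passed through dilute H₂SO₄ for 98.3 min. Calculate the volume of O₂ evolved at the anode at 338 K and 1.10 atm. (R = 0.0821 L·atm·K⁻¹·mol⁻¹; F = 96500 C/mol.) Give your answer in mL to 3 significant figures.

Charge passed = 1.86 × 5898 = 10970 C
n(e⁻) = 10970 / 96500 = 0.1137 mol
2H₂O → O₂ + 4H⁺ + 4e⁻, so n(O₂) = 0.1137 / 4 = 0.02843 mol
V = nRT/P = 0.02843 × 0.0821 × 338 / 1.10 = 0.7172 L
= 717 mL

717 mL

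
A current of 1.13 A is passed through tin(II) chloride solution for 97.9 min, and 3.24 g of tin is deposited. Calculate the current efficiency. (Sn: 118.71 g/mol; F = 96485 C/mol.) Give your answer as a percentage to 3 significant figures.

79.3%

Q = 1.13 × 5874 = 6638 C
n(e⁻) = 6638 / 96485 = 0.06880 mol
Sn²⁺ + 2e⁻ → Sn, so theoretical n(Sn) = 0.03440 mol → 4.084 g
Efficiency = 3.24 / 4.084 = 0.7933 = 79.3%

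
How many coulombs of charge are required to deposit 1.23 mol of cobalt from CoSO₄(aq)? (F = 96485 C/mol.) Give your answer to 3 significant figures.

2.37×10^5 C

Co²⁺ + 2e⁻ → Co, so n(e⁻) = 2 × 1.23 = 2.460 mol
Q = 2.460 × 96485 = 2.374×10^5 C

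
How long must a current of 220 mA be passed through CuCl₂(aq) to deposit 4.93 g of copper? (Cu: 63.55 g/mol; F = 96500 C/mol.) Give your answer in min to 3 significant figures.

1130 min

n(Cu) = 4.93 / 63.55 = 0.07758 mol
Cu²⁺ + 2e⁻ → Cu, so n(e⁻) = 2 × 0.07758 = 0.1552 mol
Q = 0.1552 × 96500 = 14980 C
t = Q / I = 14980 / 0.220 = 68090 s = 1130 min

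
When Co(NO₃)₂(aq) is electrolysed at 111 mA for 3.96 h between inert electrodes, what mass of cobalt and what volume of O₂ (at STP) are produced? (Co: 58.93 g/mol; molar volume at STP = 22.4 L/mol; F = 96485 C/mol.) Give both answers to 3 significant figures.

0.483 g Co; 0.0918 L O₂

Q = 0.111 × 14256 = 1582 C; n(e⁻) = 1582 / 96485 = 0.01640 mol
Cathode: Co²⁺ + 2e⁻ → Co → n(Co) = 0.01640/2 = 0.008200 mol → 0.483 g
Anode: 2H₂O → O₂ + 4H⁺ + 4e⁻ → n(O₂) = 0.01640/4 = 0.004100 mol → 0.0918 L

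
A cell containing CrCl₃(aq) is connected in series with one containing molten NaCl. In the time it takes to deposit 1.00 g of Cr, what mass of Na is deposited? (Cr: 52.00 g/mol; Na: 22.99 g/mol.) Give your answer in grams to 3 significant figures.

1.33 g

n(Cr) = 1.00 / 52.00 = 0.01923 mol
Cr³⁺ + 3e⁻ → Cr, so n(e⁻) = 3 × 0.01923 = 0.05769 mol
Since the cells are in series, n(e⁻) in the Na cell is also 0.05769 mol.
Na⁺ + e⁻ → Na, so n(Na) = 0.05769 mol
m(Na) = 0.05769 × 22.99 = 1.33 g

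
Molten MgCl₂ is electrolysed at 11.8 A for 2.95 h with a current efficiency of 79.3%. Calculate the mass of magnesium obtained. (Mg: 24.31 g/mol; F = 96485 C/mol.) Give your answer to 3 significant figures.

Q = 11.8 × 10620 = 1.253×10^5 C
n(e⁻) = 1.253×10^5 / 96485 = 1.299 mol
Mg²⁺ + 2e⁻ → Mg, so theoretical m(Mg) = 0.6495 × 24.31 = 15.79 g
Actual mass = 79.3% × 15.79 = 12.5 g

12.5 g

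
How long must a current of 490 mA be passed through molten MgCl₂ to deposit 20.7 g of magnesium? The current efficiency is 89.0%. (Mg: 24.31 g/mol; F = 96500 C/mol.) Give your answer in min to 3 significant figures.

6280 min

n(Mg) = 20.7 / 24.31 = 0.8515 mol
Mg²⁺ + 2e⁻ → Mg, so n(e⁻) = 2 × 0.8515 = 1.703 mol
Q = 1.703 × 96500 / 0.890 = 1.847×10^5 C
t = Q / I = 1.847×10^5 / 0.490 = 3.769×10^5 s = 6280 min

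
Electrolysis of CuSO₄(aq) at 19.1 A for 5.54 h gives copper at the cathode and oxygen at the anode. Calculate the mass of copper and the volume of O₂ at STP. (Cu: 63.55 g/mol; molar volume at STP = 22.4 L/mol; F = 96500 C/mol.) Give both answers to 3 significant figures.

Q = 19.1 × 19944 = 3.809×10^5 C; n(e⁻) = 3.809×10^5 / 96500 = 3.947 mol
Cathode: Cu²⁺ + 2e⁻ → Cu → n(Cu) = 3.947/2 = 1.974 mol → 125 g
Anode: 2H₂O → O₂ + 4H⁺ + 4e⁻ → n(O₂) = 3.947/4 = 0.9868 mol → 22.1 L

125 g Cu; 22.1 L O₂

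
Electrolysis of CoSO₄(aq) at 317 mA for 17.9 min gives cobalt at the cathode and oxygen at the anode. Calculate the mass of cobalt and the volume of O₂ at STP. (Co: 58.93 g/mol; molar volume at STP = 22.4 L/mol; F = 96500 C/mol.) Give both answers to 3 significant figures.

Q = 0.317 × 1074 = 340.5 C; n(e⁻) = 340.5 / 96500 = 0.003528 mol
Cathode: Co²⁺ + 2e⁻ → Co → n(Co) = 0.003528/2 = 0.001764 mol → 0.104 g
Anode: 2H₂O → O₂ + 4H⁺ + 4e⁻ → n(O₂) = 0.003528/4 = 8.820×10^-4 mol → 0.0198 L

0.104 g Co; 0.0198 L O₂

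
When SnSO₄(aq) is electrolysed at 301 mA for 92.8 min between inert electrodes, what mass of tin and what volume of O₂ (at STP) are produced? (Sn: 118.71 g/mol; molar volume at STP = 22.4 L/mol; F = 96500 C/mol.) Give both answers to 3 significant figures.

1.03 g Sn; 0.0973 L O₂

Q = 0.301 × 5568 = 1676 C; n(e⁻) = 1676 / 96500 = 0.01737 mol
Cathode: Sn²⁺ + 2e⁻ → Sn → n(Sn) = 0.01737/2 = 0.008685 mol → 1.03 g
Anode: 2H₂O → O₂ + 4H⁺ + 4e⁻ → n(O₂) = 0.01737/4 = 0.004343 mol → 0.0973 L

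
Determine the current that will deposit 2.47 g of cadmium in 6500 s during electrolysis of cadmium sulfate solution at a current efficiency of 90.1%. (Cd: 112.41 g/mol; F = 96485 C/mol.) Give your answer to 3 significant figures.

n(Cd) = 2.47 / 112.41 = 0.02197 mol
Cd²⁺ + 2e⁻ → Cd, so n(e⁻) = 2 × 0.02197 = 0.04394 mol
Q = 0.04394 × 96485 / 0.901 = 4705 C
I = Q / t = 4705 / 6500 s = 0.724 A

0.724 A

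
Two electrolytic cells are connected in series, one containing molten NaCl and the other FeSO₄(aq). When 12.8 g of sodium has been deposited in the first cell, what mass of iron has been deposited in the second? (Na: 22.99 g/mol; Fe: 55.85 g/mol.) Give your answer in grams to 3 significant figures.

n(Na) = 12.8 / 22.99 = 0.5568 mol
Na⁺ + e⁻ → Na, so n(e⁻) = 0.5568 mol
Since the cells are in series, n(e⁻) in the Fe cell is also 0.5568 mol.
Fe²⁺ + 2e⁻ → Fe, so n(Fe) = 0.5568 / 2 = 0.2784 mol
m(Fe) = 0.2784 × 55.85 = 15.5 g

15.5 g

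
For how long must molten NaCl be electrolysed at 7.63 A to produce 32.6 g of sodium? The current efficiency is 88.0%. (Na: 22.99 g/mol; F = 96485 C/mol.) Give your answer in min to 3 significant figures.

n(Na) = 32.6 / 22.99 = 1.418 mol
Na⁺ + e⁻ → Na, so n(e⁻) = 1.418 mol
Q = 1.418 × 96485 / 0.880 = 1.555×10^5 C
t = Q / I = 1.555×10^5 / 7.63 = 20380 s = 340 min

340 min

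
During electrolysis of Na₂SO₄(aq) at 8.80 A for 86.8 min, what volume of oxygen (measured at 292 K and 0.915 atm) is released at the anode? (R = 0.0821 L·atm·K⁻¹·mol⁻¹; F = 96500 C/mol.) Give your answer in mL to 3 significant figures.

Q = 8.80 A × 5208 s = 45830 C
n(e⁻) = 45830 / 96500 = 0.4749 mol
2H₂O → O₂ + 4H⁺ + 4e⁻, so n(O₂) = 0.4749 / 4 = 0.1187 mol
V = nRT/P = 0.1187 × 0.0821 × 292 / 0.915 = 3.110 L
= 3110 mL

3110 mL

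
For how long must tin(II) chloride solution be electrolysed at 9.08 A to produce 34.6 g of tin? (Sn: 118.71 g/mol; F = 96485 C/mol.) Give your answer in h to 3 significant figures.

1.72 h

n(Sn) = 34.6 / 118.71 = 0.2915 mol
Sn²⁺ + 2e⁻ → Sn, so n(e⁻) = 2 × 0.2915 = 0.5830 mol
Q = 0.5830 × 96485 = 56250 C
t = Q / I = 56250 / 9.08 = 6195 s = 1.72 h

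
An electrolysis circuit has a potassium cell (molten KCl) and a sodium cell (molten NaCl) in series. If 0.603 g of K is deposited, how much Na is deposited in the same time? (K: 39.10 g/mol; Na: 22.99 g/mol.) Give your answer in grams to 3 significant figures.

0.355 g

n(K) = 0.603 / 39.10 = 0.01542 mol
K⁺ + e⁻ → K, so n(e⁻) = 0.01542 mol
The cells are in series, so the same charge (and hence the same n(e⁻) = 0.01542 mol) passes through both.
Na⁺ + e⁻ → Na, so n(Na) = 0.01542 mol
m(Na) = 0.01542 × 22.99 = 0.355 g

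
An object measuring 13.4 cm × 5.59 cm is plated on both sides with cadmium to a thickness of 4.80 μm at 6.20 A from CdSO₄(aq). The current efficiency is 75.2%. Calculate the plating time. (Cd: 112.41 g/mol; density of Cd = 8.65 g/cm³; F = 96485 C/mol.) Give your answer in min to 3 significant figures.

3.82 min

Plated area = 2 × 13.4 × 5.59 = 149.8 cm²
Volume = 149.8 × 4.80×10⁻⁴ cm = 0.07190 cm³
m(Cd) = 0.07190 × 8.65 = 0.6219 g
n(Cd) = 0.6219 / 112.41 = 0.005532 mol; n(e⁻) = 2 × 0.005532 = 0.01106 mol
Q = 0.01106 × 96485 / 0.752 = 1419 C
t = 1419 / 6.20 = 228.9 s = 3.82 min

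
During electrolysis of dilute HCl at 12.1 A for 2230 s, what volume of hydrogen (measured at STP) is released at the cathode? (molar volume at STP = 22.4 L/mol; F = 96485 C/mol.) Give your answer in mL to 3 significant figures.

Q = It = 12.1 × 2230 = 26980 C
n(e⁻) = Q/F = 26980/96485 = 0.2796 mol
2H⁺ + 2e⁻ → H₂, so n(H₂) = 0.2796 / 2 = 0.1398 mol
V = 0.1398 × 22.4 = 3.132 L
= 3130 mL

3130 mL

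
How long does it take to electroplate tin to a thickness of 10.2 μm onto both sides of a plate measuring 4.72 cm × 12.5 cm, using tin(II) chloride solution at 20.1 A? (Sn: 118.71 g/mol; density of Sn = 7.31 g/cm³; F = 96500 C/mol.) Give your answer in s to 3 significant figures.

71.2 s

Plated area = 2 × 4.72 × 12.5 = 118.0 cm²
Volume = 118.0 × 10.2×10⁻⁴ cm = 0.1204 cm³
m(Sn) = 0.1204 × 7.31 = 0.8801 g
n(Sn) = 0.8801 / 118.71 = 0.007414 mol; n(e⁻) = 2 × 0.007414 = 0.01483 mol
Q = 0.01483 × 96500 = 1431 C
t = 1431 / 20.1 = 71.19 s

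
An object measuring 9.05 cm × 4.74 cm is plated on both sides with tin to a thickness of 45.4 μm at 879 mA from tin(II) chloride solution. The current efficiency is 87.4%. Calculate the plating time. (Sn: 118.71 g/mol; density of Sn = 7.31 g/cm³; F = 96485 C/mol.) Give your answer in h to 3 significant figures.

1.67 h

Plated area = 2 × 9.05 × 4.74 = 85.79 cm²
Volume = 85.79 × 45.4×10⁻⁴ cm = 0.3895 cm³
m(Sn) = 0.3895 × 7.31 = 2.847 g
n(Sn) = 2.847 / 118.71 = 0.02398 mol; n(e⁻) = 2 × 0.02398 = 0.04796 mol
Q = 0.04796 × 96485 / 0.874 = 5295 C
t = 5295 / 0.879 = 6024 s = 1.67 h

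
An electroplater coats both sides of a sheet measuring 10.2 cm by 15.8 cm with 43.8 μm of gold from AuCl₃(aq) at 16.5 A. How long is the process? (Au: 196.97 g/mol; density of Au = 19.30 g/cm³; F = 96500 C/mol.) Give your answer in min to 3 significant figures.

40.5 min

Plated area = 2 × 10.2 × 15.8 = 322.3 cm²
Volume = 322.3 × 43.8×10⁻⁴ cm = 1.412 cm³
m(Au) = 1.412 × 19.30 = 27.25 g
n(Au) = 27.25 / 196.97 = 0.1383 mol; n(e⁻) = 3 × 0.1383 = 0.4149 mol
Q = 0.4149 × 96500 = 40040 C
t = 40040 / 16.5 = 2427 s = 40.5 min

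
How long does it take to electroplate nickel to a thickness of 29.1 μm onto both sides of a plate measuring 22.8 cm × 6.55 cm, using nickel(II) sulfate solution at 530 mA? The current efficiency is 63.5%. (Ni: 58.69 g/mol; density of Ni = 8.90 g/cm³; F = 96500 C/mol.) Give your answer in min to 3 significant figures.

1260 min

Plated area = 2 × 22.8 × 6.55 = 298.7 cm²
Volume = 298.7 × 29.1×10⁻⁴ cm = 0.8692 cm³
m(Ni) = 0.8692 × 8.90 = 7.736 g
n(Ni) = 7.736 / 58.69 = 0.1318 mol; n(e⁻) = 2 × 0.1318 = 0.2636 mol
Q = 0.2636 × 96500 / 0.635 = 40060 C
t = 40060 / 0.530 = 75580 s = 1260 min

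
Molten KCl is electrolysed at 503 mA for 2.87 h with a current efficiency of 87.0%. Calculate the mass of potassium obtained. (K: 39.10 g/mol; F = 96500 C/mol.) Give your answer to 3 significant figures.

1.83 g

Q = 0.503 × 10332 = 5197 C
n(e⁻) = 5197 / 96500 = 0.05385 mol
K⁺ + e⁻ → K, so theoretical m(K) = 0.05385 × 39.10 = 2.106 g
Actual mass = 87.0% × 2.106 = 1.83 g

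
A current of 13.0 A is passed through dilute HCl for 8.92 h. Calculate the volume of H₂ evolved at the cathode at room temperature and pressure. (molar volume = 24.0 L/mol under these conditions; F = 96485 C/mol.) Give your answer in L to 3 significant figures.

Q = It = 13.0 × 32112 = 4.175×10^5 C
Moles of electrons = 4.175×10^5 / 96485 = 4.327 mol
2H⁺ + 2e⁻ → H₂, so n(H₂) = 4.327 / 2 = 2.164 mol
V = 2.164 × 24.0 = 51.94 L

51.9 L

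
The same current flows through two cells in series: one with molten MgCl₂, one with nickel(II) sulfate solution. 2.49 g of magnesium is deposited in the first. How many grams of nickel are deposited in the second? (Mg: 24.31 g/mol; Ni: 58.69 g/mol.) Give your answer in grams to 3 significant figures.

n(Mg) = 2.49 / 24.31 = 0.1024 mol
Mg²⁺ + 2e⁻ → Mg, so n(e⁻) = 2 × 0.1024 = 0.2048 mol
In series, the same 0.2048 mol of electrons flows through the second cell.
Ni²⁺ + 2e⁻ → Ni, so n(Ni) = 0.2048 / 2 = 0.1024 mol
m(Ni) = 0.1024 × 58.69 = 6.01 g

6.01 g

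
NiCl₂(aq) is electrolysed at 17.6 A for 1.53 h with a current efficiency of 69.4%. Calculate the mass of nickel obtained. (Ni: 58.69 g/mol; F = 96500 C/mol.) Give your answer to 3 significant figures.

Q = 17.6 × 5508 = 96940 C
n(e⁻) = 96940 / 96500 = 1.005 mol
Ni²⁺ + 2e⁻ → Ni, so theoretical m(Ni) = 0.5025 × 58.69 = 29.49 g
Actual mass = 69.4% × 29.49 = 20.5 g

20.5 g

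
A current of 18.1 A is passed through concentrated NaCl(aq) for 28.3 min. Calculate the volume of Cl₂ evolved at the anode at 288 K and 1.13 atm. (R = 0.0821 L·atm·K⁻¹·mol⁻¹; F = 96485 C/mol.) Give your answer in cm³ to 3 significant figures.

3330 cm³

Q = It = 18.1 × 1698 = 30730 C
n(e⁻) = Q/F = 30730/96485 = 0.3185 mol
2Cl⁻ → Cl₂ + 2e⁻, so n(Cl₂) = 0.3185 / 2 = 0.1593 mol
V = nRT/P = 0.1593 × 0.0821 × 288 / 1.13 = 3.333 L
= 3330 cm³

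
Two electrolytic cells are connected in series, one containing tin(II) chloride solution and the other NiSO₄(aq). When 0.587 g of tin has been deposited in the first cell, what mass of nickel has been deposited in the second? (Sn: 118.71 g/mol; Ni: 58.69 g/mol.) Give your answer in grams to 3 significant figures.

0.290 g

n(Sn) = 0.587 / 118.71 = 0.004945 mol
Sn²⁺ + 2e⁻ → Sn, so n(e⁻) = 2 × 0.004945 = 0.009890 mol
Same current for the same time ⇒ same n(e⁻) = 0.009890 mol in both cells.
Ni²⁺ + 2e⁻ → Ni, so n(Ni) = 0.009890 / 2 = 0.004945 mol
m(Ni) = 0.004945 × 58.69 = 0.290 g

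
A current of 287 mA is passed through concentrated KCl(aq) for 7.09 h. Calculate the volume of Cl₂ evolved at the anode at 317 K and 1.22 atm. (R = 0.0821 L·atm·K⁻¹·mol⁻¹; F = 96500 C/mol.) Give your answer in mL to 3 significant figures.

810 mL

Q = It = 0.287 × 25524 = 7325 C
n(e⁻) = Q/F = 7325/96500 = 0.07591 mol
2Cl⁻ → Cl₂ + 2e⁻, so n(Cl₂) = 0.07591 / 2 = 0.03796 mol
V = nRT/P = 0.03796 × 0.0821 × 317 / 1.22 = 0.8098 L
= 810 mL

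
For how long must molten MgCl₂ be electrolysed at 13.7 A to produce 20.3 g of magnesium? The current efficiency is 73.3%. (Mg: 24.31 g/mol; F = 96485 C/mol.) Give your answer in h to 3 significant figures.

4.46 h

n(Mg) = 20.3 / 24.31 = 0.8350 mol
Mg²⁺ + 2e⁻ → Mg, so n(e⁻) = 2 × 0.8350 = 1.670 mol
Q = 1.670 × 96485 / 0.733 = 2.198×10^5 C
t = Q / I = 2.198×10^5 / 13.7 = 16040 s = 4.46 h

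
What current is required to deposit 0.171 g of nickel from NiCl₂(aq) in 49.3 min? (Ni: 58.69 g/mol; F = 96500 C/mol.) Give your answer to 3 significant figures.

0.190 A

n(Ni) = 0.171 / 58.69 = 0.002914 mol
Ni²⁺ + 2e⁻ → Ni, so n(e⁻) = 2 × 0.002914 = 0.005828 mol
Q = 0.005828 × 96500 = 562.4 C
I = Q / t = 562.4 / 2958 s = 0.190 A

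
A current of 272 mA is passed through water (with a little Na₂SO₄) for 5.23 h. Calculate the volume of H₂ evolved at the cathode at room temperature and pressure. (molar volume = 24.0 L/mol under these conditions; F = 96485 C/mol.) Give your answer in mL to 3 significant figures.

637 mL

Charge passed = 0.272 × 18828 = 5121 C
n(e⁻) = 5121 / 96485 = 0.05308 mol
2H⁺ + 2e⁻ → H₂, so n(H₂) = 0.05308 / 2 = 0.02654 mol
V = 0.02654 × 24.0 = 0.6370 L
= 637 mL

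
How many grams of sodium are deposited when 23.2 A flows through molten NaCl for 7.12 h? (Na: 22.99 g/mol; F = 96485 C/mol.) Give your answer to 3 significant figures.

142 g

Charge passed = 23.2 × 25632 = 5.947×10^5 C
Moles of electrons = 5.947×10^5 / 96485 = 6.164 mol
Na⁺ + e⁻ → Na, so n(Na) = 6.164 mol
m = 6.164 × 22.99 = 142 g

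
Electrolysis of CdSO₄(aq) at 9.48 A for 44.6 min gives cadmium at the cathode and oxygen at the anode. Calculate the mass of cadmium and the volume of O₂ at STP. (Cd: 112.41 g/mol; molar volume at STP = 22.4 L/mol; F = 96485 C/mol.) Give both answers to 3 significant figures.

Q = 9.48 × 2676 = 25370 C; n(e⁻) = 25370 / 96485 = 0.2629 mol
Cathode: Cd²⁺ + 2e⁻ → Cd → n(Cd) = 0.2629/2 = 0.1315 mol → 14.8 g
Anode: 2H₂O → O₂ + 4H⁺ + 4e⁻ → n(O₂) = 0.2629/4 = 0.06573 mol → 1.47 L

14.8 g Cd; 1.47 L O₂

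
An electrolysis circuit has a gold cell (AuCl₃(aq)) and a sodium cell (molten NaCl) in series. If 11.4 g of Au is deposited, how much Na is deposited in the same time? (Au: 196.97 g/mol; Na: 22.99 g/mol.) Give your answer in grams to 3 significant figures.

n(Au) = 11.4 / 196.97 = 0.05788 mol
Au³⁺ + 3e⁻ → Au, so n(e⁻) = 3 × 0.05788 = 0.1736 mol
In series, the same 0.1736 mol of electrons flows through the second cell.
Na⁺ + e⁻ → Na, so n(Na) = 0.1736 mol
m(Na) = 0.1736 × 22.99 = 3.99 g

3.99 g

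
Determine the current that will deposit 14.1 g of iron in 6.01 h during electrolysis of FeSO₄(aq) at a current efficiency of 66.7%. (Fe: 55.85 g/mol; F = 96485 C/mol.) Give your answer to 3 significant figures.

3.38 A

n(Fe) = 14.1 / 55.85 = 0.2525 mol
Fe²⁺ + 2e⁻ → Fe, so n(e⁻) = 2 × 0.2525 = 0.5050 mol
Q = 0.5050 × 96485 / 0.667 = 73050 C
I = Q / t = 73050 / 21636 s = 3.38 A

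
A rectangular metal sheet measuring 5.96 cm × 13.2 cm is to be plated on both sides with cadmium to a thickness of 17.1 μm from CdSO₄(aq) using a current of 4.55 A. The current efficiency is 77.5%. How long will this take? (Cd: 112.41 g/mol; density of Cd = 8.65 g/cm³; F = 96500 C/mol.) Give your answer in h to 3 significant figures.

Plated area = 2 × 5.96 × 13.2 = 157.3 cm²
Volume = 157.3 × 17.1×10⁻⁴ cm = 0.2690 cm³
m(Cd) = 0.2690 × 8.65 = 2.327 g
n(Cd) = 2.327 / 112.41 = 0.02070 mol; n(e⁻) = 2 × 0.02070 = 0.04140 mol
Q = 0.04140 × 96500 / 0.775 = 5155 C
t = 5155 / 4.55 = 1133 s = 0.315 h

0.315 h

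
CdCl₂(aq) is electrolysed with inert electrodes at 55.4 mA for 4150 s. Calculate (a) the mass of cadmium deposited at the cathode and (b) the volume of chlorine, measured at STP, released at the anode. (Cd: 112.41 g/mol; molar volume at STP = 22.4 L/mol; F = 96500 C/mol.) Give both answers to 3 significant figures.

0.134 g Cd; 0.0267 L Cl₂

Q = 0.0554 × 4150 = 229.9 C; n(e⁻) = 229.9 / 96500 = 0.002382 mol
Cathode: Cd²⁺ + 2e⁻ → Cd → n(Cd) = 0.002382/2 = 0.001191 mol → 0.134 g
Anode: 2Cl⁻ → Cl₂ + 2e⁻ → n(Cl₂) = 0.002382/2 = 0.001191 mol → 0.0267 L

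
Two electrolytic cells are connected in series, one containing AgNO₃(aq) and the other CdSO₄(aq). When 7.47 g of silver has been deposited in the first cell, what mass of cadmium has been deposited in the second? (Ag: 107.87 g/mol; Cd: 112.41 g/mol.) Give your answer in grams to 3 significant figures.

n(Ag) = 7.47 / 107.87 = 0.06925 mol
Ag⁺ + e⁻ → Ag, so n(e⁻) = 0.06925 mol
In series, the same 0.06925 mol of electrons flows through the second cell.
Cd²⁺ + 2e⁻ → Cd, so n(Cd) = 0.06925 / 2 = 0.03463 mol
m(Cd) = 0.03463 × 112.41 = 3.89 g

3.89 g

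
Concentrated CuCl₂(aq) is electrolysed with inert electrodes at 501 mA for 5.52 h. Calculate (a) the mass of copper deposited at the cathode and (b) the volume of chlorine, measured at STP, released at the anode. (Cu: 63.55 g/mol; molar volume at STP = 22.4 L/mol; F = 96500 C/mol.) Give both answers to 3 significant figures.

Q = 0.501 × 19872 = 9956 C; n(e⁻) = 9956 / 96500 = 0.1032 mol
Cathode: Cu²⁺ + 2e⁻ → Cu → n(Cu) = 0.1032/2 = 0.05160 mol → 3.28 g
Anode: 2Cl⁻ → Cl₂ + 2e⁻ → n(Cl₂) = 0.1032/2 = 0.05160 mol → 1.16 L

3.28 g Cu; 1.16 L Cl₂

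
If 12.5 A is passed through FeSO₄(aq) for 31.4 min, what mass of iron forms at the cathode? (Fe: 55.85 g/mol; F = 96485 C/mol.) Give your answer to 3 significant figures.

6.82 g

Q = It = 12.5 × 1884 = 23550 C
Moles of electrons = 23550 / 96485 = 0.2441 mol
Fe²⁺ + 2e⁻ → Fe, so n(Fe) = 0.2441 / 2 = 0.1221 mol
m = 0.1221 × 55.85 = 6.82 g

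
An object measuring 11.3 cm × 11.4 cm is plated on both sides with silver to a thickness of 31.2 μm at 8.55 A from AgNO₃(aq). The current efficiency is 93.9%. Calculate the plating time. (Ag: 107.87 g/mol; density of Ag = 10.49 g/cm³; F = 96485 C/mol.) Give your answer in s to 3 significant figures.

939 s

Plated area = 2 × 11.3 × 11.4 = 257.6 cm²
Volume = 257.6 × 31.2×10⁻⁴ cm = 0.8037 cm³
m(Ag) = 0.8037 × 10.49 = 8.431 g
n(Ag) = 8.431 / 107.87 = 0.07816 mol; n(e⁻) = 0.07816 mol
Q = 0.07816 × 96485 / 0.939 = 8031 C
t = 8031 / 8.55 = 939.3 s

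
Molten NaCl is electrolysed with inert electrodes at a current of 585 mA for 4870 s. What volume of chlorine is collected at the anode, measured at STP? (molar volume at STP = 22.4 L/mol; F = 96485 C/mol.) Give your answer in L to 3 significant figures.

0.331 L

Charge passed = 0.585 × 4870 = 2849 C
n(e⁻) = Q/F = 2849/96485 = 0.02953 mol
2Cl⁻ → Cl₂ + 2e⁻, so n(Cl₂) = 0.02953 / 2 = 0.01477 mol
V = 0.01477 × 22.4 = 0.3308 L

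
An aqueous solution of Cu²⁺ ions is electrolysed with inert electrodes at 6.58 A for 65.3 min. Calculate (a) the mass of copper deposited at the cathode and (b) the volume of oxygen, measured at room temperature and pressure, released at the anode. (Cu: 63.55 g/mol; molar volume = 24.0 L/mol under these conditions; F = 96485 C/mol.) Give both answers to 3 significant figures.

8.49 g Cu; 1.60 L O₂

Q = 6.58 × 3918 = 25780 C; n(e⁻) = 25780 / 96485 = 0.2672 mol
Cathode: Cu²⁺ + 2e⁻ → Cu → n(Cu) = 0.2672/2 = 0.1336 mol → 8.49 g
Anode: 2H₂O → O₂ + 4H⁺ + 4e⁻ → n(O₂) = 0.2672/4 = 0.06680 mol → 1.60 L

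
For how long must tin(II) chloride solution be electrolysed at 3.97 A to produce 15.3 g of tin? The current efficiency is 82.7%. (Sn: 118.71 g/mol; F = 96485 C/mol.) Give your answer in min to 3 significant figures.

126 min

n(Sn) = 15.3 / 118.71 = 0.1289 mol
Sn²⁺ + 2e⁻ → Sn, so n(e⁻) = 2 × 0.1289 = 0.2578 mol
Q = 0.2578 × 96485 / 0.827 = 30080 C
t = Q / I = 30080 / 3.97 = 7577 s = 126 min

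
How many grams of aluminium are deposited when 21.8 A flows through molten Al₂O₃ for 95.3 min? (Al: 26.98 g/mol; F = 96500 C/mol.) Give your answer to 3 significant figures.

Q = 21.8 A × 5718 s = 1.247×10^5 C
n(e⁻) = Q/F = 1.247×10^5/96500 = 1.292 mol
Al³⁺ + 3e⁻ → Al, so n(Al) = 1.292 / 3 = 0.4307 mol
m = 0.4307 × 26.98 = 11.6 g

11.6 g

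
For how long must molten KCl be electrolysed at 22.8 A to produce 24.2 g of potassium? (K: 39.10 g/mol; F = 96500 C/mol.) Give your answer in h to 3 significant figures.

n(K) = 24.2 / 39.10 = 0.6189 mol
K⁺ + e⁻ → K, so n(e⁻) = 0.6189 mol
Q = 0.6189 × 96500 = 59720 C
t = Q / I = 59720 / 22.8 = 2619 s = 0.728 h

0.728 h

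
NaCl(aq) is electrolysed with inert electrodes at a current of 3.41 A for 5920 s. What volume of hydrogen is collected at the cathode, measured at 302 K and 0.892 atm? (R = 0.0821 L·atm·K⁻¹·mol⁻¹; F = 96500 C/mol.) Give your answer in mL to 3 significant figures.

2910 mL

Q = It = 3.41 × 5920 = 20190 C
n(e⁻) = Q/F = 20190/96500 = 0.2092 mol
2H⁺ + 2e⁻ → H₂, so n(H₂) = 0.2092 / 2 = 0.1046 mol
V = nRT/P = 0.1046 × 0.0821 × 302 / 0.892 = 2.907 L
= 2910 mL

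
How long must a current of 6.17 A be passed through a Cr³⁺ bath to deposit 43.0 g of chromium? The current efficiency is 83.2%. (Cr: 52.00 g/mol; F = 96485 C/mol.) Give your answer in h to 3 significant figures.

n(Cr) = 43.0 / 52.00 = 0.8269 mol
Cr³⁺ + 3e⁻ → Cr, so n(e⁻) = 3 × 0.8269 = 2.481 mol
Q = 2.481 × 96485 / 0.832 = 2.877×10^5 C
t = Q / I = 2.877×10^5 / 6.17 = 46630 s = 13.0 h

13.0 h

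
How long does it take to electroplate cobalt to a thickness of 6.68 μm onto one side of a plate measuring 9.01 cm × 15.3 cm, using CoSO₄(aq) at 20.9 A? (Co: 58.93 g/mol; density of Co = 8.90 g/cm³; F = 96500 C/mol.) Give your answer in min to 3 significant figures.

2.14 min

Plated area = 9.01 × 15.3 = 137.9 cm²
Volume = 137.9 × 6.68×10⁻⁴ cm = 0.09212 cm³
m(Co) = 0.09212 × 8.90 = 0.8199 g
n(Co) = 0.8199 / 58.93 = 0.01391 mol; n(e⁻) = 2 × 0.01391 = 0.02782 mol
Q = 0.02782 × 96500 = 2685 C
t = 2685 / 20.9 = 128.5 s = 2.14 min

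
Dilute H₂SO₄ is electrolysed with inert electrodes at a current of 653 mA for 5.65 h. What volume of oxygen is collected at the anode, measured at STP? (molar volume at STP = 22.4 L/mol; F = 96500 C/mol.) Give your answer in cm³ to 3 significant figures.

Charge passed = 0.653 × 20340 = 13280 C
n(e⁻) = Q/F = 13280/96500 = 0.1376 mol
2H₂O → O₂ + 4H⁺ + 4e⁻, so n(O₂) = 0.1376 / 4 = 0.03440 mol
V = 0.03440 × 22.4 = 0.7706 L
= 771 cm³

771 cm³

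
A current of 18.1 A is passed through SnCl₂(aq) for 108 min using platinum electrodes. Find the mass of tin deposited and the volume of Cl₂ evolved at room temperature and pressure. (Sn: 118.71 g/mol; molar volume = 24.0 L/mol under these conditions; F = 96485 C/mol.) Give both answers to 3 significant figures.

Q = 18.1 × 6480 = 1.173×10^5 C; n(e⁻) = 1.173×10^5 / 96485 = 1.216 mol
Cathode: Sn²⁺ + 2e⁻ → Sn → n(Sn) = 1.216/2 = 0.6080 mol → 72.2 g
Anode: 2Cl⁻ → Cl₂ + 2e⁻ → n(Cl₂) = 1.216/2 = 0.6080 mol → 14.6 L

72.2 g Sn; 14.6 L Cl₂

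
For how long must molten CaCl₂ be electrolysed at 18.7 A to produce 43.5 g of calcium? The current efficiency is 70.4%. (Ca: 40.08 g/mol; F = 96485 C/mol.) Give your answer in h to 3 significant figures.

n(Ca) = 43.5 / 40.08 = 1.085 mol
Ca²⁺ + 2e⁻ → Ca, so n(e⁻) = 2 × 1.085 = 2.170 mol
Q = 2.170 × 96485 / 0.704 = 2.974×10^5 C
t = Q / I = 2.974×10^5 / 18.7 = 15900 s = 4.42 h

4.42 h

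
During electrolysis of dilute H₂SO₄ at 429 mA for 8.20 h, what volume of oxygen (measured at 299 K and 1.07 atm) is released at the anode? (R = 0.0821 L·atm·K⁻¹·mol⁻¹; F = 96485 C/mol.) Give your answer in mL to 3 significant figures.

753 mL

Q = 0.429 A × 29520 s = 12660 C
n(e⁻) = 12660 / 96485 = 0.1312 mol
2H₂O → O₂ + 4H⁺ + 4e⁻, so n(O₂) = 0.1312 / 4 = 0.03280 mol
V = nRT/P = 0.03280 × 0.0821 × 299 / 1.07 = 0.7525 L
= 753 mL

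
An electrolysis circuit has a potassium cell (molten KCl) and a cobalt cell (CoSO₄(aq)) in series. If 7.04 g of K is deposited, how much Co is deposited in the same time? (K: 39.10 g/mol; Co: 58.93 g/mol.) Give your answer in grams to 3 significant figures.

n(K) = 7.04 / 39.10 = 0.1801 mol
K⁺ + e⁻ → K, so n(e⁻) = 0.1801 mol
Since the cells are in series, n(e⁻) in the Co cell is also 0.1801 mol.
Co²⁺ + 2e⁻ → Co, so n(Co) = 0.1801 / 2 = 0.09005 mol
m(Co) = 0.09005 × 58.93 = 5.31 g

5.31 g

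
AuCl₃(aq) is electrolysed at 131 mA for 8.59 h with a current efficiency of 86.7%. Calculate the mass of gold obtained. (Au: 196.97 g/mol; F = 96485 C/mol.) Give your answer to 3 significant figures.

Q = 0.131 × 30924 = 4051 C
n(e⁻) = 4051 / 96485 = 0.04199 mol
Au³⁺ + 3e⁻ → Au, so theoretical m(Au) = 0.01400 × 196.97 = 2.758 g
Actual mass = 86.7% × 2.758 = 2.39 g

2.39 g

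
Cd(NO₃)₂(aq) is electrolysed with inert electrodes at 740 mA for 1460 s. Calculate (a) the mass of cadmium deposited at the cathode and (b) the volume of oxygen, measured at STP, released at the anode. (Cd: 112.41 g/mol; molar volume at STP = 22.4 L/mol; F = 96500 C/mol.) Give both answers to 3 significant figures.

0.629 g Cd; 0.0627 L O₂

Q = 0.740 × 1460 = 1080 C; n(e⁻) = 1080 / 96500 = 0.01119 mol
Cathode: Cd²⁺ + 2e⁻ → Cd → n(Cd) = 0.01119/2 = 0.005595 mol → 0.629 g
Anode: 2H₂O → O₂ + 4H⁺ + 4e⁻ → n(O₂) = 0.01119/4 = 0.002798 mol → 0.0627 L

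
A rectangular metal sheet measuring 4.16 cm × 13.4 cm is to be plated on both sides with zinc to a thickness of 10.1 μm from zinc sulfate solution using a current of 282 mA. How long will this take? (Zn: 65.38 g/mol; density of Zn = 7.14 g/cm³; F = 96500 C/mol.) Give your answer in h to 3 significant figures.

Plated area = 2 × 4.16 × 13.4 = 111.5 cm²
Volume = 111.5 × 10.1×10⁻⁴ cm = 0.1126 cm³
m(Zn) = 0.1126 × 7.14 = 0.8040 g
n(Zn) = 0.8040 / 65.38 = 0.01230 mol; n(e⁻) = 2 × 0.01230 = 0.02460 mol
Q = 0.02460 × 96500 = 2374 C
t = 2374 / 0.282 = 8418 s = 2.34 h

2.34 h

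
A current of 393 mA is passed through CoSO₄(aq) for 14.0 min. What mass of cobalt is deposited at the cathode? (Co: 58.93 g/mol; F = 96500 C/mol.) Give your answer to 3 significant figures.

0.101 g

Q = It = 0.393 × 840 = 330.1 C
n(e⁻) = 330.1 / 96500 = 0.003421 mol
Co²⁺ + 2e⁻ → Co, so n(Co) = 0.003421 / 2 = 0.001711 mol
m = 0.001711 × 58.93 = 0.101 g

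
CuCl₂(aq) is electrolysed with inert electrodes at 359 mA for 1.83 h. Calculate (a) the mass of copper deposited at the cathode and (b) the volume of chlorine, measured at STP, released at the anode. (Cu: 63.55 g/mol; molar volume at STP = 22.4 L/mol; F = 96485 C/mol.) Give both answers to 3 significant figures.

0.779 g Cu; 0.275 L Cl₂

Q = 0.359 × 6588 = 2365 C; n(e⁻) = 2365 / 96485 = 0.02451 mol
Cathode: Cu²⁺ + 2e⁻ → Cu → n(Cu) = 0.02451/2 = 0.01226 mol → 0.779 g
Anode: 2Cl⁻ → Cl₂ + 2e⁻ → n(Cl₂) = 0.02451/2 = 0.01226 mol → 0.275 L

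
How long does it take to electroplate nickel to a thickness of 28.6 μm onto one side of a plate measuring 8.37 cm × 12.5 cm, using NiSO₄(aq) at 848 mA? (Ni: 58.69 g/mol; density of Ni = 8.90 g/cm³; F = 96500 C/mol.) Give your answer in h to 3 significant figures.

Plated area = 8.37 × 12.5 = 104.6 cm²
Volume = 104.6 × 28.6×10⁻⁴ cm = 0.2992 cm³
m(Ni) = 0.2992 × 8.90 = 2.663 g
n(Ni) = 2.663 / 58.69 = 0.04537 mol; n(e⁻) = 2 × 0.04537 = 0.09074 mol
Q = 0.09074 × 96500 = 8756 C
t = 8756 / 0.848 = 10330 s = 2.87 h

2.87 h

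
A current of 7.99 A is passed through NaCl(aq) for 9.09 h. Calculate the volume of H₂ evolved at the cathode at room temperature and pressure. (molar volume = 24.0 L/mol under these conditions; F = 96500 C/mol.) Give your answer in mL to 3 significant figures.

32500 mL

Q = 7.99 A × 32724 s = 2.615×10^5 C
n(e⁻) = 2.615×10^5 / 96500 = 2.710 mol
2H⁺ + 2e⁻ → H₂, so n(H₂) = 2.710 / 2 = 1.355 mol
V = 1.355 × 24.0 = 32.52 L
= 32500 mL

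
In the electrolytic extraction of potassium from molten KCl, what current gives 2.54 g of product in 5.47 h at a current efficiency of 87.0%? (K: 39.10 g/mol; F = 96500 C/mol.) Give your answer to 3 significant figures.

n(K) = 2.54 / 39.10 = 0.06496 mol
K⁺ + e⁻ → K, so n(e⁻) = 0.06496 mol
Q = 0.06496 × 96500 / 0.870 = 7205 C
I = Q / t = 7205 / 19692 s = 0.366 A

0.366 A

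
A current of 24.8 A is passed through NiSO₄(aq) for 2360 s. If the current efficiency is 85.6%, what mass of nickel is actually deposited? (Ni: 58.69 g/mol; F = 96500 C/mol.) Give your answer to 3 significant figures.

Q = 24.8 × 2360 = 58530 C
n(e⁻) = 58530 / 96500 = 0.6065 mol
Ni²⁺ + 2e⁻ → Ni, so theoretical m(Ni) = 0.3033 × 58.69 = 17.80 g
Actual mass = 85.6% × 17.80 = 15.2 g

15.2 g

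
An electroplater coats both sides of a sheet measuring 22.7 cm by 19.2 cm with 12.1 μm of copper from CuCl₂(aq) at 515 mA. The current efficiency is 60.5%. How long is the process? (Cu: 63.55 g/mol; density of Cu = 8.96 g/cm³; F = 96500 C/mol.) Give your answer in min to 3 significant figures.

1540 min

Plated area = 2 × 22.7 × 19.2 = 871.7 cm²
Volume = 871.7 × 12.1×10⁻⁴ cm = 1.055 cm³
m(Cu) = 1.055 × 8.96 = 9.453 g
n(Cu) = 9.453 / 63.55 = 0.1487 mol; n(e⁻) = 2 × 0.1487 = 0.2974 mol
Q = 0.2974 × 96500 / 0.605 = 47440 C
t = 47440 / 0.515 = 92120 s = 1540 min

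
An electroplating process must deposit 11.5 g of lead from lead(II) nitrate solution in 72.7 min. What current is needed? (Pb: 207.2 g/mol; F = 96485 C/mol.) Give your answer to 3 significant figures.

2.46 A

n(Pb) = 11.5 / 207.2 = 0.05550 mol
Pb²⁺ + 2e⁻ → Pb, so n(e⁻) = 2 × 0.05550 = 0.1110 mol
Q = 0.1110 × 96485 = 10710 C
I = Q / t = 10710 / 4362 s = 2.46 A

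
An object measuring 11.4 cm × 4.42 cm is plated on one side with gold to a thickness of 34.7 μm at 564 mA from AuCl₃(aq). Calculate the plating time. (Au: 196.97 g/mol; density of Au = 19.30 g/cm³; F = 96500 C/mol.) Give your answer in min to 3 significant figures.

147 min

Plated area = 11.4 × 4.42 = 50.39 cm²
Volume = 50.39 × 34.7×10⁻⁴ cm = 0.1749 cm³
m(Au) = 0.1749 × 19.30 = 3.376 g
n(Au) = 3.376 / 196.97 = 0.01714 mol; n(e⁻) = 3 × 0.01714 = 0.05142 mol
Q = 0.05142 × 96500 = 4962 C
t = 4962 / 0.564 = 8798 s = 147 min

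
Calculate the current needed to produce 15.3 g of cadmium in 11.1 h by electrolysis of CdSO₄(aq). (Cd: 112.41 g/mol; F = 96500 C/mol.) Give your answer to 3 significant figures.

0.657 A

n(Cd) = 15.3 / 112.41 = 0.1361 mol
Cd²⁺ + 2e⁻ → Cd, so n(e⁻) = 2 × 0.1361 = 0.2722 mol
Q = 0.2722 × 96500 = 26270 C
I = Q / t = 26270 / 39960 s = 0.657 A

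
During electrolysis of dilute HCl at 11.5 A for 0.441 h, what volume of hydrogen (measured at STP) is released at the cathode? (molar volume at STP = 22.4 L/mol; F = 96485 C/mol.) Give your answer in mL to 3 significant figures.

2120 mL

Charge passed = 11.5 × 1587.6 = 18260 C
Moles of electrons = 18260 / 96485 = 0.1893 mol
2H⁺ + 2e⁻ → H₂, so n(H₂) = 0.1893 / 2 = 0.09465 mol
V = 0.09465 × 22.4 = 2.120 L
= 2120 mL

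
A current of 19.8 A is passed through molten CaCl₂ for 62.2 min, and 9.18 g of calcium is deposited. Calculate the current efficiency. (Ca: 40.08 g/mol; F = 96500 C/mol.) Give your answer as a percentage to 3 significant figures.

59.8%

Q = 19.8 × 3732 = 73890 C
n(e⁻) = 73890 / 96500 = 0.7657 mol
Ca²⁺ + 2e⁻ → Ca, so theoretical n(Ca) = 0.3829 mol → 15.35 g
Efficiency = 9.18 / 15.35 = 0.5980 = 59.8%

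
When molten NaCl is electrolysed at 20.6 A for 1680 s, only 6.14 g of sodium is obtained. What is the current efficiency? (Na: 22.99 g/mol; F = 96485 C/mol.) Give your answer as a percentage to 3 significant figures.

74.5%

Q = 20.6 × 1680 = 34610 C
n(e⁻) = 34610 / 96485 = 0.3587 mol
Na⁺ + e⁻ → Na, so theoretical n(Na) = 0.3587 mol → 8.247 g
Efficiency = 6.14 / 8.247 = 0.7445 = 74.5%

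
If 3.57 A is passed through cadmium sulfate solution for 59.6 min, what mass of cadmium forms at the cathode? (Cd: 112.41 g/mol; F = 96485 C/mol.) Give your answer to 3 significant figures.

7.44 g

Q = It = 3.57 × 3576 = 12770 C
n(e⁻) = 12770 / 96485 = 0.1324 mol
Cd²⁺ + 2e⁻ → Cd, so n(Cd) = 0.1324 / 2 = 0.06620 mol
m = 0.06620 × 112.41 = 7.44 g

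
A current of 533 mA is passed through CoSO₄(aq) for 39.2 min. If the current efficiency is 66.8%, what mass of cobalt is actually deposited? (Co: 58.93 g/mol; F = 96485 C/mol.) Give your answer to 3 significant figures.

Q = 0.533 × 2352 = 1254 C
n(e⁻) = 1254 / 96485 = 0.01300 mol
Co²⁺ + 2e⁻ → Co, so theoretical m(Co) = 0.006500 × 58.93 = 0.3830 g
Actual mass = 66.8% × 0.3830 = 0.256 g

0.256 g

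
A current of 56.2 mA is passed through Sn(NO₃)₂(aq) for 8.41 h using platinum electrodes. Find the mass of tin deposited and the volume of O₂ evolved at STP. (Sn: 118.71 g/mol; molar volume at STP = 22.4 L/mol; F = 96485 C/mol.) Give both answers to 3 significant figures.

Q = 0.0562 × 30276 = 1702 C; n(e⁻) = 1702 / 96485 = 0.01764 mol
Cathode: Sn²⁺ + 2e⁻ → Sn → n(Sn) = 0.01764/2 = 0.008820 mol → 1.05 g
Anode: 2H₂O → O₂ + 4H⁺ + 4e⁻ → n(O₂) = 0.01764/4 = 0.004410 mol → 0.0988 L

1.05 g Sn; 0.0988 L O₂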